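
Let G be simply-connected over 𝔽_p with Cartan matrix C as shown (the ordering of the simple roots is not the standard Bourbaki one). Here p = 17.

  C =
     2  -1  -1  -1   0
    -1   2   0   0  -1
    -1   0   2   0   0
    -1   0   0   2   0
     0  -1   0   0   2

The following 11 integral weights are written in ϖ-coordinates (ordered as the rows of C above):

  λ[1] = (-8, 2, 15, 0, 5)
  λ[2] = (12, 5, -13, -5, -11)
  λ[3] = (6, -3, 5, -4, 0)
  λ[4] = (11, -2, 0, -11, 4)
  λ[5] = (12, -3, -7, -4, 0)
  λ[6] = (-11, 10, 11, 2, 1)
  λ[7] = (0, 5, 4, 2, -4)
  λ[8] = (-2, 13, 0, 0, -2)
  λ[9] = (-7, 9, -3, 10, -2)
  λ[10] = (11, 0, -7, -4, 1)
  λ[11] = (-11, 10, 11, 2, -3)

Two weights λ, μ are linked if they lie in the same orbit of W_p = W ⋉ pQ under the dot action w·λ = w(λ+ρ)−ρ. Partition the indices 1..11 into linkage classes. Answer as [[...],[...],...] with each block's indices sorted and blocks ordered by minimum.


Cartan matrix: type D_5 (|W|=1920); un-permuting the 5 rows.

Folding the 11 weights λ_j+ρ into Ā_17 (reps in the given 5-coord order):

    [1] (2, 1, 6, 3, 1)
    [2] (1, 1, 5, 3, 3)
    [3] (2, 1, 6, 3, 1)
    [4] (0, 1, 1, 10, 3)
    [5] (2, 1, 6, 3, 1)
    [6] (2, 1, 2, 7, 1)
    [7] (1, 1, 5, 3, 3)
    [8] (1, 2, 0, 0, 1)
    [9] (2, 1, 6, 3, 1)
    [10] (2, 1, 6, 3, 1)
    [11] (2, 1, 2, 7, 1)

Linkage partition of the 11 weights (5 classes, p=17):

[[1, 3, 5, 9, 10], [2, 7], [4], [6, 11], [8]]


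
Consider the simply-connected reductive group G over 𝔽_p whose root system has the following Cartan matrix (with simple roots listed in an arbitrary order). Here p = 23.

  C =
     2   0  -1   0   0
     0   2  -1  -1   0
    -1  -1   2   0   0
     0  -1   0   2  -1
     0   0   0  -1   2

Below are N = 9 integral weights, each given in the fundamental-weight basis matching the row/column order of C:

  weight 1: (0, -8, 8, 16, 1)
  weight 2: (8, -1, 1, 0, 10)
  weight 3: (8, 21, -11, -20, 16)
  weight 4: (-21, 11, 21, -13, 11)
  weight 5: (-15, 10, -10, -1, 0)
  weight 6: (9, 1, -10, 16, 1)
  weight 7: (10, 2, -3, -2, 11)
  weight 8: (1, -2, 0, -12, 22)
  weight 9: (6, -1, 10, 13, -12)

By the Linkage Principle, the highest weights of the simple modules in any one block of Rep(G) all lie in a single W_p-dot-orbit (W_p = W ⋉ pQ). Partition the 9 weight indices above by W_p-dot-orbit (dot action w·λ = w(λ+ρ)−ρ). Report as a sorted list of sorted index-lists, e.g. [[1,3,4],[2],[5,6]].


Cartan matrix: type A_5 (|W|=720); un-permuting the 5 rows.

Ā_23 reps of the 9 weights (A_5, coords as presented):

  λ_1 → (1, 7, 2, 10, 2) · λ_2 → (9, 0, 2, 1, 11) · λ_3 → (1, 7, 2, 10, 2) · λ_4 → (9, 0, 2, 1, 11) · λ_5 → (9, 0, 2, 1, 11) · λ_6 → (1, 7, 2, 10, 2) · λ_7 → (9, 0, 2, 1, 11) · λ_8 → (9, 0, 2, 1, 11) · λ_9 → (2, 0, 9, 3, 2)

The 9 indices split into 3 linkage classes (same alcove rep ⇔ same W_23-dot-orbit):

[[1, 3, 6], [2, 4, 5, 7, 8], [9]]


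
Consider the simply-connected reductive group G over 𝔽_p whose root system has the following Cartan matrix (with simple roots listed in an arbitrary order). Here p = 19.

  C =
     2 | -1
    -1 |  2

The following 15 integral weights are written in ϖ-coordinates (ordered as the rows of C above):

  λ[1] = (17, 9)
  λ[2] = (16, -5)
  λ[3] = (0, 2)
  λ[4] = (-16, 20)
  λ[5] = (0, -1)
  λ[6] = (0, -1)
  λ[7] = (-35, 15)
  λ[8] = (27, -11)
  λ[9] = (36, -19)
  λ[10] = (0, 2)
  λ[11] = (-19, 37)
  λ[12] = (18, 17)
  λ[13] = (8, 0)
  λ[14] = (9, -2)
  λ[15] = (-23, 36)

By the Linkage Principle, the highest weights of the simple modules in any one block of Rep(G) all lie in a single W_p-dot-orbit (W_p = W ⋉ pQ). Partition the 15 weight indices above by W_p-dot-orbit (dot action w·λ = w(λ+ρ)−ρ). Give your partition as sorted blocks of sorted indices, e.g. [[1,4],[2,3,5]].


Cartan matrix: type A_2 (|W|=6); un-permuting the 2 rows.

Each λ_j+ρ reduced to Ā_19; 2-tuples below use C's row order:

    λ_1 → (9, 1)
    λ_2 → (13, 4)
    λ_3 → (1, 3)
    λ_4 → (13, 4)
    λ_5 → (1, 0)
    λ_6 → (1, 0)
    λ_7 → (1, 3)
    λ_8 → (9, 1)
    λ_9 → (1, 0)
    λ_10 → (1, 3)
    λ_11 → (1, 0)
    λ_12 → (1, 0)
    λ_13 → (9, 1)
    λ_14 → (9, 1)
    λ_15 → (1, 3)

Partition of {1..15} into 4 W_19-dot-orbits:

[[1, 8, 13, 14], [2, 4], [3, 7, 10, 15], [5, 6, 9, 11, 12]]


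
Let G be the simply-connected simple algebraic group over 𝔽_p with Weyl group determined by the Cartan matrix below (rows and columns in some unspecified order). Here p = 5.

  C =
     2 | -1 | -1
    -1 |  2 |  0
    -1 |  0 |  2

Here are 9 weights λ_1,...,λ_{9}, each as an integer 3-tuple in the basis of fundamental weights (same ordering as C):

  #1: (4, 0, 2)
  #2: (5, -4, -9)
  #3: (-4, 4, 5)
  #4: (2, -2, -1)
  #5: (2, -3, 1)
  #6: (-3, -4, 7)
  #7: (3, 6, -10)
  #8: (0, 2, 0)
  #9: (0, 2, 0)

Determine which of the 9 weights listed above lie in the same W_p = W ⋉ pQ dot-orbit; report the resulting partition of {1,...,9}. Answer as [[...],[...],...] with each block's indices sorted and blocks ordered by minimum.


C ↔ A_3 under row/col permutation; |W(A_3)| = 24.

W_5-reps of the 9 weights in Ā_5 (same 3-coord order as C):

  λ_1 → (1, 3, 1)
  λ_2 → (2, 1, 0)
  λ_3 → (2, 1, 0)
  λ_4 → (2, 1, 0)
  λ_5 → (1, 2, 2)
  λ_6 → (2, 1, 0)
  λ_7 → (1, 3, 1)
  λ_8 → (1, 3, 1)
  λ_9 → (1, 3, 1)

Grouping the 9 weights by Ā_5-representative: 3 linkage classes.

[[1, 7, 8, 9], [2, 3, 4, 6], [5]]


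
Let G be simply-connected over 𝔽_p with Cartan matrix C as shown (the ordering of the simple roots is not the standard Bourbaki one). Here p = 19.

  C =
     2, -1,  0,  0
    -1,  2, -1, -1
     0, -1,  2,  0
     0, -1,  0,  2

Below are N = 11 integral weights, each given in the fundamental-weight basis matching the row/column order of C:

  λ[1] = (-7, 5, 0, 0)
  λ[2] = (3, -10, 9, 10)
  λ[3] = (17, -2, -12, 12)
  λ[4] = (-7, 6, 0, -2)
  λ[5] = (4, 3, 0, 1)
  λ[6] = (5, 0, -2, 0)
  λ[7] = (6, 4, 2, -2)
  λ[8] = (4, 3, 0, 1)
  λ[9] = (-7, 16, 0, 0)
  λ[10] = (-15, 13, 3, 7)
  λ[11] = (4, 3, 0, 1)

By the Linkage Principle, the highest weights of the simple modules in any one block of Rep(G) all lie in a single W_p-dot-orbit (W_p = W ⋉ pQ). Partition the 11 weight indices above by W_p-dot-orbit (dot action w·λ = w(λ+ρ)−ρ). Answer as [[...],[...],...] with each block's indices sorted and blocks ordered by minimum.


Dynkin diagram of C (from the 6 off-diagonal −1 entries): D_4.

Ā_19 reps of the 11 weights (D_4, coords as presented):

  [1] (6, 0, 1, 1) · [2] (5, 4, 1, 2) · [3] (6, 0, 1, 1) · [4] (6, 0, 1, 1) · [5] (5, 4, 1, 2) · [6] (6, 0, 1, 1) · [7] (7, 4, 3, 1) · [8] (5, 4, 1, 2) · [9] (6, 0, 1, 1) · [10] (7, 4, 3, 1) · [11] (5, 4, 1, 2)

3 distinct reps among the 11 weights ⇒ 3 W_19-linkage classes:

[[1, 3, 4, 6, 9], [2, 5, 8, 11], [7, 10]]


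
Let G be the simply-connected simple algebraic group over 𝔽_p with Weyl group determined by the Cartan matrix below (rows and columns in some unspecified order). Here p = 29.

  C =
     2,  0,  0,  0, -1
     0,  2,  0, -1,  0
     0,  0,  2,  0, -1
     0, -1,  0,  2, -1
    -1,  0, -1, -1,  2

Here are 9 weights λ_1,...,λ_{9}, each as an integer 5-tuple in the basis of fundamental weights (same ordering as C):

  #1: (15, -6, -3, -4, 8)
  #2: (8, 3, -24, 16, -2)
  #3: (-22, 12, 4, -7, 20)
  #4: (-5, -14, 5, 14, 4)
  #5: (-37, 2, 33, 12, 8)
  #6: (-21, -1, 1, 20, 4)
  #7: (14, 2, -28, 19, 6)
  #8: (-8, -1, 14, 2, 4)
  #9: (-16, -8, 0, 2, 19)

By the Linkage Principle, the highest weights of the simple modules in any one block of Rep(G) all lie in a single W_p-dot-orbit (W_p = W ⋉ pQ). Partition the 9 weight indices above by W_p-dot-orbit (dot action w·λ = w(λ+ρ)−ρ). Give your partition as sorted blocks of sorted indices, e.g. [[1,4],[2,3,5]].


Cartan matrix: type D_5 (|W|=1920); un-permuting the 5 rows.

W_29-reps of the 9 weights in Ā_29 (same 5-coord order as C):

  1: (15, 3, 1, 4, 1) · 2: (15, 3, 1, 4, 1) · 3: (15, 3, 1, 4, 1) · 4: (4, 13, 6, 2, 1) · 5: (4, 13, 6, 2, 1) · 6: (5, 0, 13, 1, 2) · 7: (4, 13, 6, 2, 1) · 8: (5, 0, 13, 1, 2) · 9: (15, 3, 1, 4, 1)

3 distinct reps among the 9 weights ⇒ 3 W_29-linkage classes:

[[1, 2, 3, 9], [4, 5, 7], [6, 8]]


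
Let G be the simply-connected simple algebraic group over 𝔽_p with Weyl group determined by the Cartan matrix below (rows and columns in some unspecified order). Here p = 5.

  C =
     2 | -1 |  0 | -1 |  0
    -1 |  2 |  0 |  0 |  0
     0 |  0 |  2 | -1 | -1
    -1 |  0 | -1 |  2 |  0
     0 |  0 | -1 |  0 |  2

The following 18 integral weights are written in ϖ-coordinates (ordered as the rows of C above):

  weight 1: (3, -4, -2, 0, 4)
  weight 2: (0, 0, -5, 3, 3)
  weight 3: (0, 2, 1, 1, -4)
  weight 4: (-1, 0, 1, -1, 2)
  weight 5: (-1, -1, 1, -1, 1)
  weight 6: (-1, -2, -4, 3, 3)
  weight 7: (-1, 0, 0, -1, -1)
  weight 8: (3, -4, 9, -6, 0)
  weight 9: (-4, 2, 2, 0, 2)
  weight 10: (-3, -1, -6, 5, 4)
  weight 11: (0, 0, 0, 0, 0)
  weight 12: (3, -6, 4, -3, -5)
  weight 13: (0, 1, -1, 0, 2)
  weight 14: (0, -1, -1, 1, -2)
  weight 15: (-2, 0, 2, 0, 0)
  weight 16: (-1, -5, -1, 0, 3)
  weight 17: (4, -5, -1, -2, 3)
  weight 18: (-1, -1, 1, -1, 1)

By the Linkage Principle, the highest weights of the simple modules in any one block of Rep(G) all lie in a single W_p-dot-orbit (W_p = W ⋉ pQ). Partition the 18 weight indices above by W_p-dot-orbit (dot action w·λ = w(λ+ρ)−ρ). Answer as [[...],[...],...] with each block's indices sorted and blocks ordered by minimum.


C ↔ A_5 under row/col permutation; |W(A_5)| = 720.

Folding the 18 weights λ_j+ρ into Ā_5 (reps in the given 5-coord order):

  1: (0, 1, 1, 0, 0);  2: (1, 0, 3, 0, 1);  3: (1, 0, 0, 1, 1);  4: (0, 0, 2, 0, 2);  5: (0, 0, 2, 0, 2);  6: (1, 0, 3, 0, 1);  7: (0, 1, 1, 0, 0);  8: (0, 1, 1, 0, 0);  9: (1, 1, 1, 1, 1);  10: (1, 0, 3, 0, 1);  11: (1, 1, 1, 1, 1);  12: (1, 0, 1, 1, 0);  13: (1, 0, 0, 1, 1);  14: (1, 0, 1, 1, 0);  15: (1, 0, 3, 0, 1);  16: (1, 0, 3, 0, 1);  17: (0, 1, 1, 0, 0);  18: (0, 0, 2, 0, 2)

Grouping the 18 weights by Ā_5-representative: 6 linkage classes.

[[1, 7, 8, 17], [2, 6, 10, 15, 16], [3, 13], [4, 5, 18], [9, 11], [12, 14]]


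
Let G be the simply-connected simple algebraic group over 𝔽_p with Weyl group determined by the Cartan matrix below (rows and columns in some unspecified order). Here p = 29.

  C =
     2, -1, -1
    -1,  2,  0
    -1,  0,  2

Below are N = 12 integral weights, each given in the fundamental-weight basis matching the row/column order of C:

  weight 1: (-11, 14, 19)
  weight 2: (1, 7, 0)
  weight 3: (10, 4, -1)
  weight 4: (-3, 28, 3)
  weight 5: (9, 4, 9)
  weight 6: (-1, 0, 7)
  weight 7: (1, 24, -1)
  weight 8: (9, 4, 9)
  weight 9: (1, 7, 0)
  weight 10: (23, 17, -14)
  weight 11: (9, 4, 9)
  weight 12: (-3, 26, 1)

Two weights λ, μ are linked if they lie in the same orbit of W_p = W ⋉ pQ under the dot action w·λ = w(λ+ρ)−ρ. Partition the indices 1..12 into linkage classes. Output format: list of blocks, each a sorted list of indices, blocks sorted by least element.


Cartan matrix: type A_3 (|W|=24); un-permuting the 3 rows.

Ā_29 reps of the 12 weights (A_3, coords as presented):

  [1] (10, 5, 10);  [2] (2, 8, 1);  [3] (11, 5, 0);  [4] (2, 25, 0);  [5] (10, 5, 10);  [6] (0, 1, 8);  [7] (2, 25, 0);  [8] (10, 5, 10);  [9] (2, 8, 1);  [10] (11, 5, 0);  [11] (10, 5, 10);  [12] (2, 25, 0)

Partition of {1..12} into 5 W_29-dot-orbits:

[[1, 5, 8, 11], [2, 9], [3, 10], [4, 7, 12], [6]]


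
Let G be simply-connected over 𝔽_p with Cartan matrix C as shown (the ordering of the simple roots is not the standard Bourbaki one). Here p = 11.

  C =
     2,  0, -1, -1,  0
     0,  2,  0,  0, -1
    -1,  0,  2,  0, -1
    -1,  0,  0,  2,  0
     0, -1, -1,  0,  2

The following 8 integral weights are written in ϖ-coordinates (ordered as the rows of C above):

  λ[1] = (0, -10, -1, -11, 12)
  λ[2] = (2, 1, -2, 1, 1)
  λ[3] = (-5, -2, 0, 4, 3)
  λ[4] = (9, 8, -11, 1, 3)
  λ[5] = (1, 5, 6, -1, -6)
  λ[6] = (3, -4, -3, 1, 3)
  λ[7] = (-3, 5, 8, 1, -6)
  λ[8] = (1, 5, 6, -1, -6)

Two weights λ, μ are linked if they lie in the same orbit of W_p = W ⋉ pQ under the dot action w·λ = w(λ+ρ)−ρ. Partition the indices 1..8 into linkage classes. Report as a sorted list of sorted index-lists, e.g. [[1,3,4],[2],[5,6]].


C ↔ A_5 under row/col permutation; |W(A_5)| = 720.

Ā_11 reps of the 8 weights (A_5, coords as presented):

    [1] (2, 1, 2, 0, 5)
    [2] (2, 2, 1, 2, 1)
    [3] (1, 1, 3, 1, 0)
    [4] (2, 1, 2, 0, 5)
    [5] (2, 1, 2, 0, 5)
    [6] (2, 2, 1, 2, 1)
    [7] (2, 1, 2, 0, 5)
    [8] (2, 1, 2, 0, 5)

Grouping the 8 weights by Ā_11-representative: 3 linkage classes.

[[1, 4, 5, 7, 8], [2, 6], [3]]


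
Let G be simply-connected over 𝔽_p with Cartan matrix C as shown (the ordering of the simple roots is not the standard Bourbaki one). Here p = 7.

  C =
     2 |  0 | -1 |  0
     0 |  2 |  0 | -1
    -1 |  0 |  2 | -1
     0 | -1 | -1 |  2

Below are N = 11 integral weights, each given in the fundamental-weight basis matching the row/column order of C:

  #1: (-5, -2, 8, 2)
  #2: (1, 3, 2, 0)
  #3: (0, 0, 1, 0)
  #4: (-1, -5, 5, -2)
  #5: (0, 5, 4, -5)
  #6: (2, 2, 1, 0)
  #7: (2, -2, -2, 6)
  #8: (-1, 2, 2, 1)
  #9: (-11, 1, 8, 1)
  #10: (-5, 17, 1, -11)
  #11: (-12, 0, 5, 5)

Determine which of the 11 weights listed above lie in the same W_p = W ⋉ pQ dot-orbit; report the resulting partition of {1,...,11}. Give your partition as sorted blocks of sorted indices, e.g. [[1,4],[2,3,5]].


A_4 Cartan matrix, 4 simple roots permuted; ρ=(1,1,1,1).

Each λ_j+ρ reduced to Ā_7; 4-tuples below use C's row order:

  λ_1+ρ ↦ (1, 2, 2, 2)
  λ_2+ρ ↦ (1, 1, 2, 1)
  λ_3+ρ ↦ (1, 1, 2, 1)
  λ_4+ρ ↦ (0, 1, 1, 4)
  λ_5+ρ ↦ (0, 1, 1, 4)
  λ_6+ρ ↦ (1, 1, 2, 1)
  λ_7+ρ ↦ (0, 1, 1, 4)
  λ_8+ρ ↦ (1, 2, 2, 2)
  λ_9+ρ ↦ (1, 1, 2, 1)
  λ_10+ρ ↦ (1, 1, 2, 1)
  λ_11+ρ ↦ (0, 1, 1, 4)

These 11 weights hit 3 W_7-dot-orbits; sizes (2, 5, 4):

[[1, 8], [2, 3, 6, 9, 10], [4, 5, 7, 11]]


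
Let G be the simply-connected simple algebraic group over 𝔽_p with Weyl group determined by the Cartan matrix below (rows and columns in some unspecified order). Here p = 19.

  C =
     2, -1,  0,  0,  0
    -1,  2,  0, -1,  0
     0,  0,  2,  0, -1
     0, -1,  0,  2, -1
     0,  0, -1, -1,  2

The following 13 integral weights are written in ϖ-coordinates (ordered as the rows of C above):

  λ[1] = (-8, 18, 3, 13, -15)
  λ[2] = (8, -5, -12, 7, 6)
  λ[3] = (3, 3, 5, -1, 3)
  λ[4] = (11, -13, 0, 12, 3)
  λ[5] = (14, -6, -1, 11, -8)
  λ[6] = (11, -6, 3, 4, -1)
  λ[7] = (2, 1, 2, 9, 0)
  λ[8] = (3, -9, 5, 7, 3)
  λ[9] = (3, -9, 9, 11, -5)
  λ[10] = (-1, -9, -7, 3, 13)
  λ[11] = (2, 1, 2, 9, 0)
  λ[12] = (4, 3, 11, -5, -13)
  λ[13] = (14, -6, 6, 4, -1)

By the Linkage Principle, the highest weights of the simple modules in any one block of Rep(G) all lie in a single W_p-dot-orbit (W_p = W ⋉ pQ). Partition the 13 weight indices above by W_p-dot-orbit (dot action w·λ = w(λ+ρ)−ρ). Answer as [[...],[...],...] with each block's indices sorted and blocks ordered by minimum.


Dynkin diagram of C (from the 8 off-diagonal −1 entries): A_5.

Ā_19 reps of the 13 weights (A_5, coords as presented):

  λ_1 → (7, 5, 4, 0, 0);  λ_2 → (4, 4, 6, 0, 4);  λ_3 → (4, 4, 6, 0, 4);  λ_4 → (0, 12, 1, 1, 4);  λ_5 → (7, 5, 4, 0, 0);  λ_6 → (7, 5, 4, 0, 0);  λ_7 → (3, 2, 3, 10, 1);  λ_8 → (4, 4, 6, 0, 4);  λ_9 → (4, 4, 6, 0, 4);  λ_10 → (4, 4, 6, 0, 4);  λ_11 → (3, 2, 3, 10, 1);  λ_12 → (7, 5, 4, 0, 0);  λ_13 → (7, 5, 4, 0, 0)

The 13 indices split into 4 linkage classes (same alcove rep ⇔ same W_19-dot-orbit):

[[1, 5, 6, 12, 13], [2, 3, 8, 9, 10], [4], [7, 11]]


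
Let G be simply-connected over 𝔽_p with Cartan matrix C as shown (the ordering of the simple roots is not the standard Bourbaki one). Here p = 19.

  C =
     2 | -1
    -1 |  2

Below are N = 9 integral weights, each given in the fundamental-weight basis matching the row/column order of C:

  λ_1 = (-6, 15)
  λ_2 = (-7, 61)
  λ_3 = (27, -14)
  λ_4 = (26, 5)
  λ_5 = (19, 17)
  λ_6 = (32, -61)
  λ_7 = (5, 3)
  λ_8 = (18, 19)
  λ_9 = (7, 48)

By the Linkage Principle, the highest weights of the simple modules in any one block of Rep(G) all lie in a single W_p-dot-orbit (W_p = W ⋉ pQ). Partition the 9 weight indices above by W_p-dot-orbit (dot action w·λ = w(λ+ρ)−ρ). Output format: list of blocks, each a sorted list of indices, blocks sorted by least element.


Cartan matrix: type A_2 (|W|=6); un-permuting the 2 rows.

λ_j+ρ reflected into Ā_19 (⟨·,θ^∨⟩≤19); 2-tuples as given:

    1: (5, 11)
    2: (5, 1)
    3: (6, 4)
    4: (5, 8)
    5: (0, 1)
    6: (5, 11)
    7: (6, 4)
    8: (0, 1)
    9: (0, 8)

Grouping the 9 weights by Ā_19-representative: 6 linkage classes.

[[1, 6], [2], [3, 7], [4], [5, 8], [9]]


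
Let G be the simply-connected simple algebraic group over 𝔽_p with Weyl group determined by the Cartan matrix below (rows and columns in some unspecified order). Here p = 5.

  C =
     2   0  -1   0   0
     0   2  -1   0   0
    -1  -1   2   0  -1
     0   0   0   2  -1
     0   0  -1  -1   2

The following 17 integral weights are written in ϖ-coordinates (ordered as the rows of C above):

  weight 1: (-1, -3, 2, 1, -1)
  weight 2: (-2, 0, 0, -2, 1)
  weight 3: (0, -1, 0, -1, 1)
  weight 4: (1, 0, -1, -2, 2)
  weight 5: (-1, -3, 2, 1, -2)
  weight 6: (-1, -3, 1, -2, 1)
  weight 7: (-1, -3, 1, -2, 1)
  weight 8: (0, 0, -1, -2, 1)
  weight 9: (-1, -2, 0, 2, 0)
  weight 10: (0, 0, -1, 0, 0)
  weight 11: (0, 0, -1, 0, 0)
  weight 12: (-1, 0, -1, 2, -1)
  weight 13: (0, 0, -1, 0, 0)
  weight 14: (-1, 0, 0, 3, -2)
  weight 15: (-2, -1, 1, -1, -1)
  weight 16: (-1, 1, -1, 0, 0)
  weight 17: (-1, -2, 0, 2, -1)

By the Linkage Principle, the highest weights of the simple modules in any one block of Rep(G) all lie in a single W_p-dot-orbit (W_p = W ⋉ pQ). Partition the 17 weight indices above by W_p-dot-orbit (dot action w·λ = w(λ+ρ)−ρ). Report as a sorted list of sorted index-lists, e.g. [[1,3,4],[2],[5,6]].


Type D_5, rank 5, |W|=1920; reorder rows/cols to standard.

Folding the 17 weights λ_j+ρ into Ā_5 (reps in the given 5-coord order):

  λ_1 → (0, 2, 0, 1, 1) · λ_2 → (1, 1, 0, 1, 1) · λ_3 → (1, 0, 1, 0, 0) · λ_4 → (1, 0, 1, 0, 0) · λ_5 → (0, 2, 0, 1, 1) · λ_6 → (0, 2, 0, 1, 1) · λ_7 → (0, 2, 0, 1, 1) · λ_8 → (1, 1, 0, 1, 1) · λ_9 → (0, 1, 0, 3, 0) · λ_10 → (1, 1, 0, 1, 1) · λ_11 → (1, 1, 0, 1, 1) · λ_12 → (0, 1, 0, 3, 0) · λ_13 → (1, 1, 0, 1, 1) · λ_14 → (0, 1, 0, 3, 0) · λ_15 → (1, 0, 1, 0, 0) · λ_16 → (0, 2, 0, 1, 1) · λ_17 → (0, 1, 0, 3, 0)

Partition of {1..17} into 4 W_5-dot-orbits:

[[1, 5, 6, 7, 16], [2, 8, 10, 11, 13], [3, 4, 15], [9, 12, 14, 17]]


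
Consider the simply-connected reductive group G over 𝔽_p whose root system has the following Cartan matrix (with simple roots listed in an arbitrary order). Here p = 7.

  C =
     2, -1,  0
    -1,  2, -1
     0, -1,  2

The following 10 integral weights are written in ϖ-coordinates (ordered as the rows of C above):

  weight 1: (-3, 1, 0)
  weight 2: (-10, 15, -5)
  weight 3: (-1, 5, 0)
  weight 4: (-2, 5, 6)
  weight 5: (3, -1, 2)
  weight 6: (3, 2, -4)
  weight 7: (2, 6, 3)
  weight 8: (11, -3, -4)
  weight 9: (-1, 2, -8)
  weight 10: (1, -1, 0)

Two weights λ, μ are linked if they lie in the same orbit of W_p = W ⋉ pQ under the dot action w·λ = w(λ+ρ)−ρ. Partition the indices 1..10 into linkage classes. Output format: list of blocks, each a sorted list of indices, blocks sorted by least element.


Root system A_3: the 3×3 matrix C matches after relabeling.

Ā_7 reps of the 10 weights (A_3, coords as presented):

    [1] (2, 0, 1)
    [2] (2, 0, 3)
    [3] (0, 6, 1)
    [4] (5, 0, 1)
    [5] (4, 0, 3)
    [6] (4, 0, 3)
    [7] (4, 0, 3)
    [8] (2, 0, 3)
    [9] (4, 0, 3)
    [10] (2, 0, 1)

Partition of {1..10} into 5 W_7-dot-orbits:

[[1, 10], [2, 8], [3], [4], [5, 6, 7, 9]]


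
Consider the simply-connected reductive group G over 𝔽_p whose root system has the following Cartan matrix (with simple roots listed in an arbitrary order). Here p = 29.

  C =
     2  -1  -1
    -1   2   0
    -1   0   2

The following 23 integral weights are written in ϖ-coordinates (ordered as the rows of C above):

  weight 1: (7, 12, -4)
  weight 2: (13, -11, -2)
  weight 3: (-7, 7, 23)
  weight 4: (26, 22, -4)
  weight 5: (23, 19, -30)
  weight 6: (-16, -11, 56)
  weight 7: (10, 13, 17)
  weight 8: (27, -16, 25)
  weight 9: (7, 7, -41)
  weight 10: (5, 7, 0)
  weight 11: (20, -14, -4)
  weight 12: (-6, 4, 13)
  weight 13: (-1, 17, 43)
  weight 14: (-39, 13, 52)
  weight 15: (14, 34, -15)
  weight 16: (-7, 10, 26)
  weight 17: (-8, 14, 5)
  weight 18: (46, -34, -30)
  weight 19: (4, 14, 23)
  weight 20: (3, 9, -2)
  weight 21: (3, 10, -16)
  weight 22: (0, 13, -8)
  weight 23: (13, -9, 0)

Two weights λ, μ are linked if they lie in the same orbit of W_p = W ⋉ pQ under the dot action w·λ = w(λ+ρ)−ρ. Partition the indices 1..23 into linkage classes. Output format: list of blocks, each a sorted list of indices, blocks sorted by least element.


C ↔ A_3 under row/col permutation; |W(A_3)| = 24.

Each λ_j+ρ reduced to Ā_29; 3-tuples below use C's row order:

  λ_1+ρ ↦ (5, 13, 3) · λ_2+ρ ↦ (3, 10, 1) · λ_3+ρ ↦ (6, 2, 18) · λ_4+ρ ↦ (6, 2, 18) · λ_5+ρ ↦ (5, 0, 9) · λ_6+ρ ↦ (3, 10, 1) · λ_7+ρ ↦ (11, 0, 4) · λ_8+ρ ↦ (3, 10, 1) · λ_9+ρ ↦ (5, 13, 3) · λ_10+ρ ↦ (6, 8, 1) · λ_11+ρ ↦ (5, 13, 3) · λ_12+ρ ↦ (5, 0, 9) · λ_13+ρ ↦ (11, 0, 4) · λ_14+ρ ↦ (5, 0, 9) · λ_15+ρ ↦ (6, 8, 1) · λ_16+ρ ↦ (6, 2, 18) · λ_17+ρ ↦ (6, 8, 1) · λ_18+ρ ↦ (11, 0, 4) · λ_19+ρ ↦ (5, 0, 9) · λ_20+ρ ↦ (3, 10, 1) · λ_21+ρ ↦ (11, 0, 4) · λ_22+ρ ↦ (6, 8, 1) · λ_23+ρ ↦ (6, 8, 1)

Partition of {1..23} into 6 W_29-dot-orbits:

[[1, 9, 11], [2, 6, 8, 20], [3, 4, 16], [5, 12, 14, 19], [7, 13, 18, 21], [10, 15, 17, 22, 23]]


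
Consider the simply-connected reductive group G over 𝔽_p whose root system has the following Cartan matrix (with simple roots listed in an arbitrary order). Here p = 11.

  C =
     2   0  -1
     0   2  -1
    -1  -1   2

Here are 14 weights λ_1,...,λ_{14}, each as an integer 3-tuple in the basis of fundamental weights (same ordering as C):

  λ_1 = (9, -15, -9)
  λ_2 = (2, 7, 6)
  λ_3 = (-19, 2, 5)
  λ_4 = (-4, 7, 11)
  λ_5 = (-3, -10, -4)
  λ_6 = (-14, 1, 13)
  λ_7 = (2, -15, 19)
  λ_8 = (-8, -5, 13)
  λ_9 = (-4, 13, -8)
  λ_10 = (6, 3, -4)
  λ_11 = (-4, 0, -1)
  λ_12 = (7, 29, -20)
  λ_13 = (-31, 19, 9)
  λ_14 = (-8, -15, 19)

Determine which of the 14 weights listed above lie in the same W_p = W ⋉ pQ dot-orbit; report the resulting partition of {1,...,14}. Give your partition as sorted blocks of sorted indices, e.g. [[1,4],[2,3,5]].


Type A_3, rank 3, |W|=24; reorder rows/cols to standard.

Ā_11 reps of the 14 weights (A_3, coords as presented):

    1: (0, 2, 1)
    2: (4, 1, 3)
    3: (1, 2, 2)
    4: (6, 1, 2)
    5: (6, 1, 2)
    6: (6, 1, 2)
    7: (6, 1, 2)
    8: (4, 1, 3)
    9: (4, 1, 3)
    10: (4, 1, 3)
    11: (0, 2, 1)
    12: (0, 0, 8)
    13: (8, 2, 0)
    14: (1, 2, 2)

These 14 weights hit 6 W_11-dot-orbits; sizes (2, 4, 2, 4, 1, 1):

[[1, 11], [2, 8, 9, 10], [3, 14], [4, 5, 6, 7], [12], [13]]


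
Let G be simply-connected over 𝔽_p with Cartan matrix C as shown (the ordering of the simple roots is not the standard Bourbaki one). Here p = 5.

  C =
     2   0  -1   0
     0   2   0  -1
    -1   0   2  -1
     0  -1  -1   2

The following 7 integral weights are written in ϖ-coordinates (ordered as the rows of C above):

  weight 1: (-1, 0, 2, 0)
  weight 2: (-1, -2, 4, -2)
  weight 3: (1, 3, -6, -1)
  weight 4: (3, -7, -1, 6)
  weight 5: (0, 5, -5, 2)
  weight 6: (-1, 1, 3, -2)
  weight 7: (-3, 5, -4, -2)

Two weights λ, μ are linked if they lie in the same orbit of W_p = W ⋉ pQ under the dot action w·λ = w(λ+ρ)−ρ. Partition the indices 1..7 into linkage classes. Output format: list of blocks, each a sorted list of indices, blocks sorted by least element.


Type A_4, rank 4, |W|=120; reorder rows/cols to standard.

Folding the 7 weights λ_j+ρ into Ā_5 (reps in the given 4-coord order):

    λ_1 → (0, 1, 3, 1)
    λ_2 → (0, 1, 3, 1)
    λ_3 → (0, 1, 3, 1)
    λ_4 → (0, 1, 1, 0)
    λ_5 → (0, 1, 1, 0)
    λ_6 → (0, 1, 3, 1)
    λ_7 → (0, 1, 3, 1)

Linkage partition of the 7 weights (2 classes, p=5):

[[1, 2, 3, 6, 7], [4, 5]]


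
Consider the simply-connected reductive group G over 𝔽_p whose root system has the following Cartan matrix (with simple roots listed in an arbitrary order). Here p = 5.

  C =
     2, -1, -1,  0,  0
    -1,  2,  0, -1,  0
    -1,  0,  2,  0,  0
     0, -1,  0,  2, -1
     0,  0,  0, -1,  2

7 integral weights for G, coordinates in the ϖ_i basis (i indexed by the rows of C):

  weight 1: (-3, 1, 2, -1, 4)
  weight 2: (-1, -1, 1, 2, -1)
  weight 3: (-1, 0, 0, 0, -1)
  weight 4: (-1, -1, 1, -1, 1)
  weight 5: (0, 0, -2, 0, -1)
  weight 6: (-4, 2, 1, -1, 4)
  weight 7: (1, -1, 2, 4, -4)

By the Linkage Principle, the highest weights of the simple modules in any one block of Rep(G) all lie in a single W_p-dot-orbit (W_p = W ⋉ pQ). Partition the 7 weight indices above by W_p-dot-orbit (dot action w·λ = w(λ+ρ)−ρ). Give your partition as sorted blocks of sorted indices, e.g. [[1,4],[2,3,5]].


Dynkin diagram of C (from the 8 off-diagonal −1 entries): A_5.

Ā_5 reps of the 7 weights (A_5, coords as presented):

    1: (0, 0, 2, 0, 2)
    2: (0, 0, 2, 3, 0)
    3: (0, 1, 1, 1, 0)
    4: (0, 0, 2, 0, 2)
    5: (0, 1, 1, 1, 0)
    6: (0, 0, 2, 0, 2)
    7: (0, 0, 2, 0, 2)

These 7 weights hit 3 W_5-dot-orbits; sizes (4, 1, 2):

[[1, 4, 6, 7], [2], [3, 5]]


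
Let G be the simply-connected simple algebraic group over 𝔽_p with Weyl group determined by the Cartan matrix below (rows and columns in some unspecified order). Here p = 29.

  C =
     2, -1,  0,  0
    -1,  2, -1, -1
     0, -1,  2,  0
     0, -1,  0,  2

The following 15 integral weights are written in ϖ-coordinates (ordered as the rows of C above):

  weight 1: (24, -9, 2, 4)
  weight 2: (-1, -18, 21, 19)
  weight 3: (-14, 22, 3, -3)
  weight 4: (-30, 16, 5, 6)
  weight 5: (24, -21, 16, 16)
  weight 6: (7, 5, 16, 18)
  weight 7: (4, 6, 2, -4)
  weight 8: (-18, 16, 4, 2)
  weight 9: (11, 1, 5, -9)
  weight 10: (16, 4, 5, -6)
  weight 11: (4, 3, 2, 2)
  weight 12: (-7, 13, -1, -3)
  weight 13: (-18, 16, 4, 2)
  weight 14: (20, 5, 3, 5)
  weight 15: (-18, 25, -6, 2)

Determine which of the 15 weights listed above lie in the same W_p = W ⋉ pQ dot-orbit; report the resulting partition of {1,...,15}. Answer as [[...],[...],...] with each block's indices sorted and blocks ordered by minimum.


Dynkin diagram of C (from the 6 off-diagonal −1 entries): D_4.

λ_j+ρ reflected into Ā_29 (⟨·,θ^∨⟩≤29); 4-tuples as given:

  1: (17, 0, 5, 3);  2: (17, 0, 5, 3);  3: (13, 2, 4, 2);  4: (17, 0, 6, 5);  5: (5, 4, 3, 3);  6: (13, 2, 4, 2);  7: (5, 4, 3, 3);  8: (17, 0, 5, 3);  9: (6, 6, 0, 2);  10: (17, 0, 6, 5);  11: (5, 4, 3, 3);  12: (6, 6, 0, 2);  13: (17, 0, 5, 3);  14: (13, 2, 4, 2);  15: (17, 0, 5, 3)

5 distinct reps among the 15 weights ⇒ 5 W_29-linkage classes:

[[1, 2, 8, 13, 15], [3, 6, 14], [4, 10], [5, 7, 11], [9, 12]]


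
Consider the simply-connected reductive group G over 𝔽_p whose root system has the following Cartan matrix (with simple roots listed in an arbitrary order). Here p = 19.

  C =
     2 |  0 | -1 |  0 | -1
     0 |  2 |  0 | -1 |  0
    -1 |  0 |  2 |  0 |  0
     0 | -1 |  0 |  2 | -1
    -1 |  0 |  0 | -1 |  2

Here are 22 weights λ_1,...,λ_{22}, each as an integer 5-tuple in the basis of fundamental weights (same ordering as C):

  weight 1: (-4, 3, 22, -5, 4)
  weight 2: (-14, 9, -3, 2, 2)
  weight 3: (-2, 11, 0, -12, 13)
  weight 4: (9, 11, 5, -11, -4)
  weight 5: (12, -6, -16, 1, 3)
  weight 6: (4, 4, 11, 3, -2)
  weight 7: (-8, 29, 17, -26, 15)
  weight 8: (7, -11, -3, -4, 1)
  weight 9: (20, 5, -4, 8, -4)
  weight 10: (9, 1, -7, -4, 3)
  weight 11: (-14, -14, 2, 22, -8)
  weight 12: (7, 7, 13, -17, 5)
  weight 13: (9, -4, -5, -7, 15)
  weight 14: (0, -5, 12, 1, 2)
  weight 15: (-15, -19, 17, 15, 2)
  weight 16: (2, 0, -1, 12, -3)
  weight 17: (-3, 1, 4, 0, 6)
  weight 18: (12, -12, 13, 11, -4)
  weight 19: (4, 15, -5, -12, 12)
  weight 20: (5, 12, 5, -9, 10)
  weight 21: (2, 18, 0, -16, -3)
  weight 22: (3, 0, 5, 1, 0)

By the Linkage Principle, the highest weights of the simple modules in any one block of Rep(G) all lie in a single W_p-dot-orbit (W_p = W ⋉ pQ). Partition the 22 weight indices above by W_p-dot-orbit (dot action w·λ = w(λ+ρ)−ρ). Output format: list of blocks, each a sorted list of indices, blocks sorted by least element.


Dynkin diagram of C (from the 8 off-diagonal −1 entries): A_5.

W_19-reps of the 22 weights in Ā_19 (same 5-coord order as C):

  λ_1 → (1, 2, 13, 2, 1);  λ_2 → (3, 1, 3, 2, 7);  λ_3 → (1, 1, 0, 11, 2);  λ_4 → (3, 1, 3, 2, 7);  λ_5 → (1, 2, 13, 2, 1);  λ_6 → (4, 1, 6, 2, 1);  λ_7 → (2, 2, 3, 1, 5);  λ_8 → (2, 2, 3, 1, 5);  λ_9 → (4, 1, 6, 2, 1);  λ_10 → (4, 1, 6, 2, 1);  λ_11 → (3, 1, 3, 2, 7);  λ_12 → (2, 2, 3, 1, 5);  λ_13 → (3, 1, 3, 2, 7);  λ_14 → (1, 2, 13, 2, 1);  λ_15 → (1, 1, 0, 11, 2);  λ_16 → (1, 1, 0, 11, 2);  λ_17 → (2, 2, 3, 1, 5);  λ_18 → (2, 2, 3, 1, 5);  λ_19 → (1, 1, 0, 11, 2);  λ_20 → (3, 4, 3, 4, 3);  λ_21 → (1, 2, 13, 2, 1);  λ_22 → (4, 1, 6, 2, 1)

Grouping the 22 weights by Ā_19-representative: 6 linkage classes.

[[1, 5, 14, 21], [2, 4, 11, 13], [3, 15, 16, 19], [6, 9, 10, 22], [7, 8, 12, 17, 18], [20]]


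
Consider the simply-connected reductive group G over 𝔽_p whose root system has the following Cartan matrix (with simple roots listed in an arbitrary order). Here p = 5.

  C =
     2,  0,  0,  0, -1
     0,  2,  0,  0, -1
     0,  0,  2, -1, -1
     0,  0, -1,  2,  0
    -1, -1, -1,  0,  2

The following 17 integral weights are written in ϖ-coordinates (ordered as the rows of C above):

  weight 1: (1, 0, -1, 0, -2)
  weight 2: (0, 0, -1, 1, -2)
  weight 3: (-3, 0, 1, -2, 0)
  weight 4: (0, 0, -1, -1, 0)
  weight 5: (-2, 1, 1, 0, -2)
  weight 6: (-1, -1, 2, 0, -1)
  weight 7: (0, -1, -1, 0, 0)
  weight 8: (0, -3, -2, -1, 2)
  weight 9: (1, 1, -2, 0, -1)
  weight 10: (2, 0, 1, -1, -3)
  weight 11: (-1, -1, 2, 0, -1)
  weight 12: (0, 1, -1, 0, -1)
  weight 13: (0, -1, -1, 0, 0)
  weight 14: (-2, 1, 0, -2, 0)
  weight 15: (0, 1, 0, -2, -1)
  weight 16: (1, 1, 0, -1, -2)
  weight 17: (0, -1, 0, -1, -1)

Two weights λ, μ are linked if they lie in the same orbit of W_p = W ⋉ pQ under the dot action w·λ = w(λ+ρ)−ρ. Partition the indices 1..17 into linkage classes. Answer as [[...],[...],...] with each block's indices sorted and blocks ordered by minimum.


C ↔ D_5 under row/col permutation; |W(D_5)| = 1920.

Folding the 17 weights λ_j+ρ into Ā_5 (reps in the given 5-coord order):

  λ_1 → (1, 0, 1, 0, 0);  λ_2 → (0, 0, 1, 1, 0);  λ_3 → (1, 0, 0, 1, 1);  λ_4 → (1, 1, 0, 0, 1);  λ_5 → (1, 0, 0, 1, 1);  λ_6 → (0, 0, 1, 1, 0);  λ_7 → (1, 0, 0, 1, 1);  λ_8 → (1, 2, 0, 1, 0);  λ_9 → (1, 1, 0, 0, 1);  λ_10 → (1, 1, 0, 0, 1);  λ_11 → (0, 0, 1, 1, 0);  λ_12 → (1, 2, 0, 1, 0);  λ_13 → (1, 0, 0, 1, 1);  λ_14 → (1, 2, 0, 1, 0);  λ_15 → (1, 2, 0, 1, 0);  λ_16 → (1, 1, 0, 0, 1);  λ_17 → (1, 0, 1, 0, 0)

5 distinct reps among the 17 weights ⇒ 5 W_5-linkage classes:

[[1, 17], [2, 6, 11], [3, 5, 7, 13], [4, 9, 10, 16], [8, 12, 14, 15]]


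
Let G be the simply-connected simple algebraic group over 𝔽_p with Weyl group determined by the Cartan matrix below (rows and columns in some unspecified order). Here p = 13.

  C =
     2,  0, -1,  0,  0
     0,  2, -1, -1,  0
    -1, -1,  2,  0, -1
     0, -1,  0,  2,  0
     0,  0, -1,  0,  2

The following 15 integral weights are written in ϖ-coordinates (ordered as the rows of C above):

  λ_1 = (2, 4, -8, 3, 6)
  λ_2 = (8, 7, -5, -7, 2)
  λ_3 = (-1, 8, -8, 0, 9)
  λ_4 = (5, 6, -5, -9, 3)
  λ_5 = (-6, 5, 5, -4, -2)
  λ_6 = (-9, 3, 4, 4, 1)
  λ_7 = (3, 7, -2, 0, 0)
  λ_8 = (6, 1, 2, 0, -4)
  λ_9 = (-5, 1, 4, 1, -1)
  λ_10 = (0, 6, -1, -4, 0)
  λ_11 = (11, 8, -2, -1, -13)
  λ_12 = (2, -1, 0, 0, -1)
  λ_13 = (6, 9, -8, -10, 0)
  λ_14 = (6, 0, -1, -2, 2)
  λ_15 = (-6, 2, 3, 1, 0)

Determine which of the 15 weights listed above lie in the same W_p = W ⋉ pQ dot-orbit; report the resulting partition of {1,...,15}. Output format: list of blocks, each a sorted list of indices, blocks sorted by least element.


Type D_5, rank 5, |W|=1920; reorder rows/cols to standard.

Folding the 15 weights λ_j+ρ into Ā_13 (reps in the given 5-coord order):

    λ_1+ρ ↦ (4, 2, 1, 2, 0)
    λ_2+ρ ↦ (5, 1, 0, 3, 1)
    λ_3+ρ ↦ (7, 0, 0, 1, 3)
    λ_4+ρ ↦ (1, 4, 0, 3, 1)
    λ_5+ρ ↦ (5, 1, 0, 3, 1)
    λ_6+ρ ↦ (4, 2, 1, 2, 0)
    λ_7+ρ ↦ (3, 0, 1, 1, 0)
    λ_8+ρ ↦ (7, 0, 0, 1, 3)
    λ_9+ρ ↦ (4, 2, 1, 2, 0)
    λ_10+ρ ↦ (1, 4, 0, 3, 1)
    λ_11+ρ ↦ (1, 4, 0, 3, 1)
    λ_12+ρ ↦ (3, 0, 1, 1, 0)
    λ_13+ρ ↦ (5, 1, 0, 3, 1)
    λ_14+ρ ↦ (7, 0, 0, 1, 3)
    λ_15+ρ ↦ (4, 2, 1, 2, 0)

The 15 indices split into 5 linkage classes (same alcove rep ⇔ same W_13-dot-orbit):

[[1, 6, 9, 15], [2, 5, 13], [3, 8, 14], [4, 10, 11], [7, 12]]


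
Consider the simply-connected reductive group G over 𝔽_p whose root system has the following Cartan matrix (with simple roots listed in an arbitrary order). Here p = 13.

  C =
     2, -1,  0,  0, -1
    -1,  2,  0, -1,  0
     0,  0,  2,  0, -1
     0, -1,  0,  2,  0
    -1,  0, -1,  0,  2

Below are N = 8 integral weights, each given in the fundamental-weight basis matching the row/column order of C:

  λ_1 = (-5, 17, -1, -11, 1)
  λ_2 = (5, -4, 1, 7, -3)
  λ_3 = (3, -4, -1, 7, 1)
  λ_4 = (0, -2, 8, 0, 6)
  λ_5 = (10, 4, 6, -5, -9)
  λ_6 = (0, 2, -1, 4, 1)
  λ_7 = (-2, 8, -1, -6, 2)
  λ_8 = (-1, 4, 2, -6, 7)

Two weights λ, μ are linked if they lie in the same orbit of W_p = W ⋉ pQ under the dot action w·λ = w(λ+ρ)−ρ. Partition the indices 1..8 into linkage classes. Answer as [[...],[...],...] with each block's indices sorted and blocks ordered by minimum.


Type A_5, rank 5, |W|=720; reorder rows/cols to standard.

Each λ_j+ρ reduced to Ā_13; 5-tuples below use C's row order:

  λ_1 → (1, 3, 0, 5, 2)
  λ_2 → (1, 3, 0, 5, 2)
  λ_3 → (1, 3, 0, 5, 2)
  λ_4 → (3, 0, 5, 1, 4)
  λ_5 → (3, 1, 2, 1, 5)
  λ_6 → (1, 3, 0, 5, 2)
  λ_7 → (1, 3, 0, 5, 2)
  λ_8 → (0, 0, 0, 2, 8)

Grouping the 8 weights by Ā_13-representative: 4 linkage classes.

[[1, 2, 3, 6, 7], [4], [5], [8]]


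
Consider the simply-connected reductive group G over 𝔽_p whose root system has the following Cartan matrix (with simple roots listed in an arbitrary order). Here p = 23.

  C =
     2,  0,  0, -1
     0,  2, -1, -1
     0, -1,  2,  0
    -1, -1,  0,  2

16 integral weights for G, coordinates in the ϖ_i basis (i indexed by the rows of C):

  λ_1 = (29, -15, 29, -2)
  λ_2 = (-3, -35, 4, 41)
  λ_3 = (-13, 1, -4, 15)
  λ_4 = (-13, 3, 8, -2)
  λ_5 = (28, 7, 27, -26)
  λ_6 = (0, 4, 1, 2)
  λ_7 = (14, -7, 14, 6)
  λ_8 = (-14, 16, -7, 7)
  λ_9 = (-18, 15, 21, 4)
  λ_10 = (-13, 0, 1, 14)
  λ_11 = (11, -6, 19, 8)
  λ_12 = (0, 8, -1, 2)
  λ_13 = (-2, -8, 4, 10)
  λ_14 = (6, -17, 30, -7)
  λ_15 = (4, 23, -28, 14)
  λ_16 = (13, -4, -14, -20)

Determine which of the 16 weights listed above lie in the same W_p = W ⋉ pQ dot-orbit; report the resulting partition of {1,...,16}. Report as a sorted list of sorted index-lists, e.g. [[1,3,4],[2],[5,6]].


Type A_4, rank 4, |W|=120; reorder rows/cols to standard.

Each λ_j+ρ reduced to Ā_23; 4-tuples below use C's row order:

  [1] (7, 6, 1, 1) · [2] (6, 6, 4, 5) · [3] (12, 1, 2, 3) · [4] (1, 9, 0, 3) · [5] (6, 6, 4, 5) · [6] (1, 5, 2, 3) · [7] (7, 6, 1, 1) · [8] (6, 6, 4, 5) · [9] (12, 1, 2, 3) · [10] (12, 1, 2, 3) · [11] (1, 5, 2, 3) · [12] (1, 9, 0, 3) · [13] (1, 5, 2, 3) · [14] (7, 6, 1, 1) · [15] (12, 1, 2, 3) · [16] (1, 5, 2, 3)

Linkage partition of the 16 weights (5 classes, p=23):

[[1, 7, 14], [2, 5, 8], [3, 9, 10, 15], [4, 12], [6, 11, 13, 16]]


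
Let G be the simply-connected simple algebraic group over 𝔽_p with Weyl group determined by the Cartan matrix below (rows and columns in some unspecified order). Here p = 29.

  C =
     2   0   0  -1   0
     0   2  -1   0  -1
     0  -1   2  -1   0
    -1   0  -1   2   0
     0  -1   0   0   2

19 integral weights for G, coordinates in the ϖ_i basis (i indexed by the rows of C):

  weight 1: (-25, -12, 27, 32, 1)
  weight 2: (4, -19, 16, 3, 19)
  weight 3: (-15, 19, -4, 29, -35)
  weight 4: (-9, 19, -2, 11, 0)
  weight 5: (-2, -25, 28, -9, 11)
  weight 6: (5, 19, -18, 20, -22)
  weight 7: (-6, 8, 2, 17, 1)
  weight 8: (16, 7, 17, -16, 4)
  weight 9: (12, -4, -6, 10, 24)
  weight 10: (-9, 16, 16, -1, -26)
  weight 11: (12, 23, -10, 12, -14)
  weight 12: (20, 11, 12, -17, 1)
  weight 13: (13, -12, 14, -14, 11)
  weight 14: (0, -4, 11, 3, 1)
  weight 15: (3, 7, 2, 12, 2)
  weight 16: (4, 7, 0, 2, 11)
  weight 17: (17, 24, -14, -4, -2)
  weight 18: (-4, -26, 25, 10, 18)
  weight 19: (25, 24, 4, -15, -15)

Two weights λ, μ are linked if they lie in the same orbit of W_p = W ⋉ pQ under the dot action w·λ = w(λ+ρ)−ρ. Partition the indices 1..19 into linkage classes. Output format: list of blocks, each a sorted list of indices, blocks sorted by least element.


Dynkin diagram of C (from the 8 off-diagonal −1 entries): A_5.

Each λ_j+ρ reduced to Ā_29; 5-tuples below use C's row order:

  [1] (5, 17, 1, 3, 2);  [2] (5, 17, 1, 3, 2);  [3] (1, 2, 9, 4, 1);  [4] (5, 17, 1, 3, 2);  [5] (5, 8, 1, 3, 12);  [6] (5, 17, 1, 3, 2);  [7] (2, 8, 3, 13, 1);  [8] (2, 8, 3, 13, 1);  [9] (1, 5, 3, 3, 5);  [10] (5, 8, 1, 3, 12);  [11] (1, 2, 9, 4, 1);  [12] (2, 8, 3, 13, 1);  [13] (1, 2, 9, 4, 1);  [14] (1, 2, 9, 4, 1);  [15] (2, 8, 3, 13, 1);  [16] (5, 8, 1, 3, 12);  [17] (2, 8, 3, 13, 1);  [18] (5, 17, 1, 3, 2);  [19] (1, 2, 9, 4, 1)

The 19 indices split into 5 linkage classes (same alcove rep ⇔ same W_29-dot-orbit):

[[1, 2, 4, 6, 18], [3, 11, 13, 14, 19], [5, 10, 16], [7, 8, 12, 15, 17], [9]]


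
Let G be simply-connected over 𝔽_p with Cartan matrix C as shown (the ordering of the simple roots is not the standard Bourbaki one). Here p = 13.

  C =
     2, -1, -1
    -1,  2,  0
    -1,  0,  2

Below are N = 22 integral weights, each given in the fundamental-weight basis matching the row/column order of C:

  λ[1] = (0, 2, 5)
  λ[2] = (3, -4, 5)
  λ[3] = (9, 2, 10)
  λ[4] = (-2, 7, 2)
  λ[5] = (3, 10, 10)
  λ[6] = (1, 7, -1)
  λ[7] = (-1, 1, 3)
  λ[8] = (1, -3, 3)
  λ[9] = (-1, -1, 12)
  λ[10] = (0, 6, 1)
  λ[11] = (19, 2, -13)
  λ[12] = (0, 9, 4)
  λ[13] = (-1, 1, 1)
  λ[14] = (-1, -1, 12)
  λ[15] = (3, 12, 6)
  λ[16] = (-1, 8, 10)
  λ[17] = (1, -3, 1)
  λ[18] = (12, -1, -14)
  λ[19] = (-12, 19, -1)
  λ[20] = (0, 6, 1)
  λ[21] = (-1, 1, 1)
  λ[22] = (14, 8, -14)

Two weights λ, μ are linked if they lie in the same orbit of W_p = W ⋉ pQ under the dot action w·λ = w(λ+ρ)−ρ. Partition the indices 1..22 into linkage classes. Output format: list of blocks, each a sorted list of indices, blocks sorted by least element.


Cartan matrix: type A_3 (|W|=24); un-permuting the 3 rows.

W_13-reps of the 22 weights in Ā_13 (same 3-coord order as C):

  [1] (1, 3, 6)
  [2] (1, 3, 6)
  [3] (2, 8, 0)
  [4] (1, 7, 2)
  [5] (0, 2, 2)
  [6] (2, 8, 0)
  [7] (0, 2, 4)
  [8] (0, 2, 4)
  [9] (0, 0, 13)
  [10] (1, 7, 2)
  [11] (1, 7, 2)
  [12] (1, 7, 2)
  [13] (0, 2, 2)
  [14] (0, 0, 13)
  [15] (0, 2, 4)
  [16] (0, 2, 4)
  [17] (0, 2, 2)
  [18] (0, 0, 13)
  [19] (0, 2, 4)
  [20] (1, 7, 2)
  [21] (0, 2, 2)
  [22] (0, 2, 2)

The 22 indices split into 6 linkage classes (same alcove rep ⇔ same W_13-dot-orbit):

[[1, 2], [3, 6], [4, 10, 11, 12, 20], [5, 13, 17, 21, 22], [7, 8, 15, 16, 19], [9, 14, 18]]
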